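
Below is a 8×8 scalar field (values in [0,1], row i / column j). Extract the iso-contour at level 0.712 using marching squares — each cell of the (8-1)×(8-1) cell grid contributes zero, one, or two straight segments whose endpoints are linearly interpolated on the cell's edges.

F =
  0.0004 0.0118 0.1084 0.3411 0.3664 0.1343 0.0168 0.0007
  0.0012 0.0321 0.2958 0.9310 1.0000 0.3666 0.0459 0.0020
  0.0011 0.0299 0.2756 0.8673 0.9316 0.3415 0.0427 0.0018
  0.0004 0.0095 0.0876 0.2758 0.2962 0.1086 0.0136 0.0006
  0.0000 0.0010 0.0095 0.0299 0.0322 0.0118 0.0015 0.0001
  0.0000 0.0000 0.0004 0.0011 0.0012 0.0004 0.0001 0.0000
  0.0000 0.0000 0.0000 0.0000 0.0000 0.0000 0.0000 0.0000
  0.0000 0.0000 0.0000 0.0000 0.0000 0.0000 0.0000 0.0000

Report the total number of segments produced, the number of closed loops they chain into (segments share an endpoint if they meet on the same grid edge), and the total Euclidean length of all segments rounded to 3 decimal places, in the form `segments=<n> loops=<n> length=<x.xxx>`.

segments=8 loops=1 length=6.042

cell (0,2): code 0100 → (0.629,3.000)–(1.000,2.655)
cell (0,3): code 1100 → (0.545,4.000)–(0.629,3.000)
cell (0,4): code 1000 → (1.000,4.455)–(0.545,4.000)
cell (1,2): code 0110 → (1.000,2.655)–(2.000,2.738)
cell (1,4): code 1001 → (2.000,4.372)–(1.000,4.455)
cell (2,2): code 0010 → (2.000,2.738)–(2.263,3.000)
cell (2,3): code 0011 → (2.263,3.000)–(2.346,4.000)
cell (2,4): code 0001 → (2.346,4.000)–(2.000,4.372)
total: 8 segments, chained into 1 closed loop(s), length Σ = 6.042381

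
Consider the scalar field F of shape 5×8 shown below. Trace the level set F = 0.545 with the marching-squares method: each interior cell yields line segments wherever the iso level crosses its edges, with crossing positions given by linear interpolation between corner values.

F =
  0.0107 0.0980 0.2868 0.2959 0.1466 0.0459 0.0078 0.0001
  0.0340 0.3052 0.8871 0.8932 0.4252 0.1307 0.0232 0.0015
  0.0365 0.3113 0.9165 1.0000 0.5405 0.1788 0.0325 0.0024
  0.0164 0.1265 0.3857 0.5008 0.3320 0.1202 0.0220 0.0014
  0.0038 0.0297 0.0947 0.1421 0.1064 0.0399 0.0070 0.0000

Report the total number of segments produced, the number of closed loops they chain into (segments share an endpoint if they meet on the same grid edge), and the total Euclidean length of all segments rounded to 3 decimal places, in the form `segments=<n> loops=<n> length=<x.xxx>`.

cell (0,1): code 0100 → (0.430,2.000)–(1.000,1.412)
cell (0,2): code 1100 → (0.417,3.000)–(0.430,2.000)
cell (0,3): code 1000 → (1.000,3.744)–(0.417,3.000)
cell (1,1): code 0110 → (1.000,1.412)–(2.000,1.386)
cell (1,3): code 1001 → (2.000,3.990)–(1.000,3.744)
cell (2,1): code 0010 → (2.000,1.386)–(2.700,2.000)
cell (2,2): code 0011 → (2.700,2.000)–(2.911,3.000)
cell (2,3): code 0001 → (2.911,3.000)–(2.000,3.990)
total: 8 segments, chained into 1 closed loop(s), length Σ = 8.093164

segments=8 loops=1 length=8.093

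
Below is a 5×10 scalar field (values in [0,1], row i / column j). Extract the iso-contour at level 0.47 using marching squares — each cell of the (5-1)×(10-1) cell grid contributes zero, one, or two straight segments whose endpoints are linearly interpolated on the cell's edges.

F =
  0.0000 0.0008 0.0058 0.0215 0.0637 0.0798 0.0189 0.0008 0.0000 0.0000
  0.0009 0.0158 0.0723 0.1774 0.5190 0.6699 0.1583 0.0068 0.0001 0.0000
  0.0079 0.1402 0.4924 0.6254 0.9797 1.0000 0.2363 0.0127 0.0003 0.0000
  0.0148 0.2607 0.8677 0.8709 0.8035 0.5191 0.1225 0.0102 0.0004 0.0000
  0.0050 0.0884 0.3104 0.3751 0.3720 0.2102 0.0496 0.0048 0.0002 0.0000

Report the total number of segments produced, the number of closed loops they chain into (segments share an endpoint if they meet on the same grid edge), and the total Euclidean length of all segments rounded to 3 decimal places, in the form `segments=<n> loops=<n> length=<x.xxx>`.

cell (0,3): code 0100 → (0.892,4.000)–(1.000,3.857)
cell (0,4): code 1100 → (0.661,5.000)–(0.892,4.000)
cell (0,5): code 1000 → (1.000,5.391)–(0.661,5.000)
cell (1,1): code 0100 → (1.947,2.000)–(2.000,1.936)
cell (1,2): code 1100 → (1.653,3.000)–(1.947,2.000)
cell (1,3): code 1110 → (1.000,3.857)–(1.653,3.000)
cell (1,5): code 1001 → (2.000,5.694)–(1.000,5.391)
cell (2,1): code 0110 → (2.000,1.936)–(3.000,1.345)
cell (2,5): code 1001 → (3.000,5.124)–(2.000,5.694)
cell (3,1): code 0010 → (3.000,1.345)–(3.714,2.000)
cell (3,2): code 0011 → (3.714,2.000)–(3.809,3.000)
cell (3,3): code 0011 → (3.809,3.000)–(3.773,4.000)
cell (3,4): code 0011 → (3.773,4.000)–(3.159,5.000)
cell (3,5): code 0001 → (3.159,5.000)–(3.000,5.124)
total: 14 segments, chained into 1 closed loop(s), length Σ = 11.631973

segments=14 loops=1 length=11.632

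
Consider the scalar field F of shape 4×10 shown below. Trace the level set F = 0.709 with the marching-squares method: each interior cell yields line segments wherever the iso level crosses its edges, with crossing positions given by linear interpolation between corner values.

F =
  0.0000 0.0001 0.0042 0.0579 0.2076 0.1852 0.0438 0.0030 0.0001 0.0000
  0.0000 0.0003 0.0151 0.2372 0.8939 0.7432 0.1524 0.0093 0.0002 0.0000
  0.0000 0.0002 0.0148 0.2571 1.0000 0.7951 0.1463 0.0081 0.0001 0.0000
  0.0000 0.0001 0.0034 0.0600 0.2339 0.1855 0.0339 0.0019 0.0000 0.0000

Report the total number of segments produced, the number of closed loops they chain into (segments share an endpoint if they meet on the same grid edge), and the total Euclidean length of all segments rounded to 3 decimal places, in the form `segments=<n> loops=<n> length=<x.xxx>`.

segments=8 loops=1 length=5.272

cell (0,3): code 0100 → (0.731,4.000)–(1.000,3.718)
cell (0,4): code 1100 → (0.939,5.000)–(0.731,4.000)
cell (0,5): code 1000 → (1.000,5.058)–(0.939,5.000)
cell (1,3): code 0110 → (1.000,3.718)–(2.000,3.608)
cell (1,5): code 1001 → (2.000,5.133)–(1.000,5.058)
cell (2,3): code 0010 → (2.000,3.608)–(2.380,4.000)
cell (2,4): code 0011 → (2.380,4.000)–(2.141,5.000)
cell (2,5): code 0001 → (2.141,5.000)–(2.000,5.133)
total: 8 segments, chained into 1 closed loop(s), length Σ = 5.271782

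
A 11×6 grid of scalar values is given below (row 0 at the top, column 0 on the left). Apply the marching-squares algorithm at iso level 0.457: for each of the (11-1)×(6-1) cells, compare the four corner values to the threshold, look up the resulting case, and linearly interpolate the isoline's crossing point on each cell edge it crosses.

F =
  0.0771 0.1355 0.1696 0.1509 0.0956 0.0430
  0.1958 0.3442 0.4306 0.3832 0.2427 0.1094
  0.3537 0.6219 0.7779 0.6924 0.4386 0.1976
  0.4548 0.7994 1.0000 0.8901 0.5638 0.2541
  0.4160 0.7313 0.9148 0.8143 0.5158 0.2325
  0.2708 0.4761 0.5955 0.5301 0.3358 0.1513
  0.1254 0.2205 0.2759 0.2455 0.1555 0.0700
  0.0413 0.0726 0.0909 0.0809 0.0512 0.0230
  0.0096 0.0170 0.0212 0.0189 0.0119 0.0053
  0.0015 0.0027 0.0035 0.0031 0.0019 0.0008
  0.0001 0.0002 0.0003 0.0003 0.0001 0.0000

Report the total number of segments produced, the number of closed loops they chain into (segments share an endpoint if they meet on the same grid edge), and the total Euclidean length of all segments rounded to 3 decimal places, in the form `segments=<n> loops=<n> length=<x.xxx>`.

cell (1,0): code 0100 → (1.406,1.000)–(2.000,0.385)
cell (1,1): code 1100 → (1.076,2.000)–(1.406,1.000)
cell (1,2): code 1100 → (1.239,3.000)–(1.076,2.000)
cell (1,3): code 1000 → (2.000,3.928)–(1.239,3.000)
cell (2,0): code 0110 → (2.000,0.385)–(3.000,0.006)
cell (2,3): code 1101 → (2.147,4.000)–(2.000,3.928)
cell (2,4): code 1000 → (3.000,4.345)–(2.147,4.000)
cell (3,0): code 0110 → (3.000,0.006)–(4.000,0.130)
cell (3,4): code 1001 → (4.000,4.208)–(3.000,4.345)
cell (4,0): code 0110 → (4.000,0.130)–(5.000,0.907)
cell (4,3): code 1011 → (5.000,3.376)–(4.327,4.000)
cell (4,4): code 0001 → (4.327,4.000)–(4.000,4.208)
cell (5,0): code 0010 → (5.000,0.907)–(5.075,1.000)
cell (5,1): code 0011 → (5.075,1.000)–(5.433,2.000)
cell (5,2): code 0011 → (5.433,2.000)–(5.257,3.000)
cell (5,3): code 0001 → (5.257,3.000)–(5.000,3.376)
total: 16 segments, chained into 1 closed loop(s), length Σ = 13.515187

segments=16 loops=1 length=13.515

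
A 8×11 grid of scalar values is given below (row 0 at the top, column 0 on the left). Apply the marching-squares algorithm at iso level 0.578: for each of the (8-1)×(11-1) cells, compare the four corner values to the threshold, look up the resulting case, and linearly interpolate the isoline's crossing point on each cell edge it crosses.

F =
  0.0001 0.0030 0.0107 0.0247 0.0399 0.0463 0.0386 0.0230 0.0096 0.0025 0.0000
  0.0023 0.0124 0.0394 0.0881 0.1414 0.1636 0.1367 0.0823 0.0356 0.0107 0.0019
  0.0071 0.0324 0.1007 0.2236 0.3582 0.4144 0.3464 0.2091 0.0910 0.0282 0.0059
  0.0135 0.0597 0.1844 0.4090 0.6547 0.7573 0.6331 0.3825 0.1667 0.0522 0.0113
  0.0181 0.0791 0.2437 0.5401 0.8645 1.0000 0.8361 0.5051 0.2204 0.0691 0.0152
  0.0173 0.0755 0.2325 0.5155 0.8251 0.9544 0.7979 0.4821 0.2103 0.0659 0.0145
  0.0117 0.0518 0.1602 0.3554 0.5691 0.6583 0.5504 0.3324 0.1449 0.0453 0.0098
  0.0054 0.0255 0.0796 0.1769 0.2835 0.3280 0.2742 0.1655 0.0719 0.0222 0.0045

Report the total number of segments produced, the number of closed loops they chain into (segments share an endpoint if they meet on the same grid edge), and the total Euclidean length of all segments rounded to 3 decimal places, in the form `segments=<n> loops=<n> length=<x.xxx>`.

segments=14 loops=1 length=11.571

cell (2,3): code 0100 → (2.741,4.000)–(3.000,3.688)
cell (2,4): code 1100 → (2.477,5.000)–(2.741,4.000)
cell (2,5): code 1100 → (2.808,6.000)–(2.477,5.000)
cell (2,6): code 1000 → (3.000,6.220)–(2.808,6.000)
cell (3,3): code 0110 → (3.000,3.688)–(4.000,3.117)
cell (3,6): code 1001 → (4.000,6.780)–(3.000,6.220)
cell (4,3): code 0110 → (4.000,3.117)–(5.000,3.202)
cell (4,6): code 1001 → (5.000,6.696)–(4.000,6.780)
cell (5,3): code 0010 → (5.000,3.202)–(5.965,4.000)
cell (5,4): code 0111 → (5.965,4.000)–(6.000,4.100)
cell (5,5): code 1011 → (6.000,5.744)–(5.888,6.000)
cell (5,6): code 0001 → (5.888,6.000)–(5.000,6.696)
cell (6,4): code 0010 → (6.000,4.100)–(6.243,5.000)
cell (6,5): code 0001 → (6.243,5.000)–(6.000,5.744)
total: 14 segments, chained into 1 closed loop(s), length Σ = 11.571115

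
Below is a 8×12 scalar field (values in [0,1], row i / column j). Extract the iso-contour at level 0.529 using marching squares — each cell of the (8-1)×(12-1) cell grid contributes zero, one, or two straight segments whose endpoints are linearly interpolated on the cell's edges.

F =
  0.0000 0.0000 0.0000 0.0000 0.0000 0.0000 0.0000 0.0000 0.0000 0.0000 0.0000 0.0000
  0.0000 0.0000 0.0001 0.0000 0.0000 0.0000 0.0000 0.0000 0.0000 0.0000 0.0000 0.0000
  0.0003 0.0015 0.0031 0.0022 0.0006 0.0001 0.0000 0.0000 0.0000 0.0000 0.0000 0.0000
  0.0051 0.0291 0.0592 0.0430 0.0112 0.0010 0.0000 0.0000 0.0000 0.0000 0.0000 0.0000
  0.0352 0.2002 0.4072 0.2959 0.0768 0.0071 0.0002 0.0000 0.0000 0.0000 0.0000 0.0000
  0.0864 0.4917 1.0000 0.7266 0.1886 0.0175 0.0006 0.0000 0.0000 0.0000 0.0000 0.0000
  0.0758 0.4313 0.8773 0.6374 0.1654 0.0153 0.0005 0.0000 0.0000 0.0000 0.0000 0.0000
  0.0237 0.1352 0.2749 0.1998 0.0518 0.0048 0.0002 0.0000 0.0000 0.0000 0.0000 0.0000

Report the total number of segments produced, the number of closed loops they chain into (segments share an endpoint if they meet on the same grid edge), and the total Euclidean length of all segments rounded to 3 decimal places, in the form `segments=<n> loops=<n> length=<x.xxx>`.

cell (4,1): code 0100 → (4.205,2.000)–(5.000,1.073)
cell (4,2): code 1100 → (4.541,3.000)–(4.205,2.000)
cell (4,3): code 1000 → (5.000,3.367)–(4.541,3.000)
cell (5,1): code 0110 → (5.000,1.073)–(6.000,1.219)
cell (5,3): code 1001 → (6.000,3.230)–(5.000,3.367)
cell (6,1): code 0010 → (6.000,1.219)–(6.578,2.000)
cell (6,2): code 0011 → (6.578,2.000)–(6.248,3.000)
cell (6,3): code 0001 → (6.248,3.000)–(6.000,3.230)
total: 8 segments, chained into 1 closed loop(s), length Σ = 7.245824

segments=8 loops=1 length=7.246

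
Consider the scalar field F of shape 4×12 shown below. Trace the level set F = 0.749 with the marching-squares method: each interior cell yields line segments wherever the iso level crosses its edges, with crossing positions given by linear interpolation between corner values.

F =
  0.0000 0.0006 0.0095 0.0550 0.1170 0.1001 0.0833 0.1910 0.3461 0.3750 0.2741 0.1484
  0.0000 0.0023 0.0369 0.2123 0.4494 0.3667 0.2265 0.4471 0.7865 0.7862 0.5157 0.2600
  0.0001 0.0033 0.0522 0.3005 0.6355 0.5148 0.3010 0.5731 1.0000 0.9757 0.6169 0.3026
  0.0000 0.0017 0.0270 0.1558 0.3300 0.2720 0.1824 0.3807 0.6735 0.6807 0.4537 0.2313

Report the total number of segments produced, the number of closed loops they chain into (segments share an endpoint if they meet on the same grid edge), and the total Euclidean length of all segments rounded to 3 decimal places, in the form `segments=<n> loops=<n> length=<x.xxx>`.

segments=8 loops=1 length=6.490

cell (0,7): code 0100 → (0.915,8.000)–(1.000,7.890)
cell (0,8): code 1100 → (0.910,9.000)–(0.915,8.000)
cell (0,9): code 1000 → (1.000,9.138)–(0.910,9.000)
cell (1,7): code 0110 → (1.000,7.890)–(2.000,7.412)
cell (1,9): code 1001 → (2.000,9.632)–(1.000,9.138)
cell (2,7): code 0010 → (2.000,7.412)–(2.769,8.000)
cell (2,8): code 0011 → (2.769,8.000)–(2.768,9.000)
cell (2,9): code 0001 → (2.768,9.000)–(2.000,9.632)
total: 8 segments, chained into 1 closed loop(s), length Σ = 6.490453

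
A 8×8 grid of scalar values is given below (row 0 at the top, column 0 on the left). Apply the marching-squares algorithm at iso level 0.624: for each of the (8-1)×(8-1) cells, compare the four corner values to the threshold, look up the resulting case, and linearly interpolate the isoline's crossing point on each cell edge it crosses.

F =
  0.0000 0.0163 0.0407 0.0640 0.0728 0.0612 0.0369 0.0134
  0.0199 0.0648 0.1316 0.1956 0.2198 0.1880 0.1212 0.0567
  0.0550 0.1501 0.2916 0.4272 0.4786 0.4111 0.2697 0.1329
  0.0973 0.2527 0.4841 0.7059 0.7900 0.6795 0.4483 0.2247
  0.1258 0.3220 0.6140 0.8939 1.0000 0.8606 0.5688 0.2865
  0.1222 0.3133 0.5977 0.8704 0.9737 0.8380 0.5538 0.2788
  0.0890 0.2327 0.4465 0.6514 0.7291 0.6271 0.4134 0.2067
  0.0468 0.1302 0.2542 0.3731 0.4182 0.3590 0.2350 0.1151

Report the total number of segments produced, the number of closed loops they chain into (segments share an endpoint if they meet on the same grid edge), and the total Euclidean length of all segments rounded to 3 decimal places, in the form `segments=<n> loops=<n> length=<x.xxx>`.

segments=14 loops=1 length=11.957

cell (2,2): code 0100 → (2.706,3.000)–(3.000,2.631)
cell (2,3): code 1100 → (2.467,4.000)–(2.706,3.000)
cell (2,4): code 1100 → (2.793,5.000)–(2.467,4.000)
cell (2,5): code 1000 → (3.000,5.240)–(2.793,5.000)
cell (3,2): code 0110 → (3.000,2.631)–(4.000,2.036)
cell (3,5): code 1001 → (4.000,5.811)–(3.000,5.240)
cell (4,2): code 0110 → (4.000,2.036)–(5.000,2.096)
cell (4,5): code 1001 → (5.000,5.753)–(4.000,5.811)
cell (5,2): code 0110 → (5.000,2.096)–(6.000,2.866)
cell (5,5): code 1001 → (6.000,5.015)–(5.000,5.753)
cell (6,2): code 0010 → (6.000,2.866)–(6.098,3.000)
cell (6,3): code 0011 → (6.098,3.000)–(6.338,4.000)
cell (6,4): code 0011 → (6.338,4.000)–(6.012,5.000)
cell (6,5): code 0001 → (6.012,5.000)–(6.000,5.015)
total: 14 segments, chained into 1 closed loop(s), length Σ = 11.957411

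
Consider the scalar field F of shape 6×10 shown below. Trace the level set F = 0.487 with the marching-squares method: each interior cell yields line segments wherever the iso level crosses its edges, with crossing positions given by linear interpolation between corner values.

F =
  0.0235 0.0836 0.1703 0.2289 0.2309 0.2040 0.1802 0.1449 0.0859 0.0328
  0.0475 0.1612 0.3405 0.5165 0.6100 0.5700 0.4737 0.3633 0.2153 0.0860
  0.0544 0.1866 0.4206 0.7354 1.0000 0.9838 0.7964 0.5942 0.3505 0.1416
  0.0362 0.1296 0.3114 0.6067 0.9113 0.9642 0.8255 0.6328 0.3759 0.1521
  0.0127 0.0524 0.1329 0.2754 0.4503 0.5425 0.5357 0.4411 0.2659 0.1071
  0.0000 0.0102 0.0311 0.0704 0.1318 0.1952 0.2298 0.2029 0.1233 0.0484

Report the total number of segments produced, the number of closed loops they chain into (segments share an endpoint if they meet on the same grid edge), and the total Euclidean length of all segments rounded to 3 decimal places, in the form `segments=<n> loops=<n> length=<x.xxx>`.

segments=18 loops=1 length=14.019

cell (0,2): code 0100 → (0.897,3.000)–(1.000,2.832)
cell (0,3): code 1100 → (0.676,4.000)–(0.897,3.000)
cell (0,4): code 1100 → (0.773,5.000)–(0.676,4.000)
cell (0,5): code 1000 → (1.000,5.862)–(0.773,5.000)
cell (1,2): code 0110 → (1.000,2.832)–(2.000,2.211)
cell (1,5): code 1101 → (1.041,6.000)–(1.000,5.862)
cell (1,6): code 1100 → (1.536,7.000)–(1.041,6.000)
cell (1,7): code 1000 → (2.000,7.440)–(1.536,7.000)
cell (2,2): code 0110 → (2.000,2.211)–(3.000,2.595)
cell (2,7): code 1001 → (3.000,7.568)–(2.000,7.440)
cell (3,2): code 0010 → (3.000,2.595)–(3.361,3.000)
cell (3,3): code 0011 → (3.361,3.000)–(3.920,4.000)
cell (3,4): code 0111 → (3.920,4.000)–(4.000,4.398)
cell (3,6): code 1011 → (4.000,6.515)–(3.761,7.000)
cell (3,7): code 0001 → (3.761,7.000)–(3.000,7.568)
cell (4,4): code 0010 → (4.000,4.398)–(4.160,5.000)
cell (4,5): code 0011 → (4.160,5.000)–(4.159,6.000)
cell (4,6): code 0001 → (4.159,6.000)–(4.000,6.515)
total: 18 segments, chained into 1 closed loop(s), length Σ = 14.018987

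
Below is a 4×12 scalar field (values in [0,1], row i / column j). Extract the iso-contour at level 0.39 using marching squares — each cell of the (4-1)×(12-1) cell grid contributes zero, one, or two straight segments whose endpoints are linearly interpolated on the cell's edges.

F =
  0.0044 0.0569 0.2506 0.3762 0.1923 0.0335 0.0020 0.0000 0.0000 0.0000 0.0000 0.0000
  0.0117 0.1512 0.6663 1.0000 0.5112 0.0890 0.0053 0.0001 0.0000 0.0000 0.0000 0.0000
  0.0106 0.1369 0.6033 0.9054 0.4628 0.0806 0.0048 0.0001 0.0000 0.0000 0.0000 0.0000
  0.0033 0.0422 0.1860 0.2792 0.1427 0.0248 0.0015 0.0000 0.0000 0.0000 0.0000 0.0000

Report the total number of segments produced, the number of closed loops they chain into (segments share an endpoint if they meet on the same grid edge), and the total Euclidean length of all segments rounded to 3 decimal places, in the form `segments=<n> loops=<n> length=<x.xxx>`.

cell (0,1): code 0100 → (0.335,2.000)–(1.000,1.464)
cell (0,2): code 1100 → (0.022,3.000)–(0.335,2.000)
cell (0,3): code 1100 → (0.620,4.000)–(0.022,3.000)
cell (0,4): code 1000 → (1.000,4.287)–(0.620,4.000)
cell (1,1): code 0110 → (1.000,1.464)–(2.000,1.543)
cell (1,4): code 1001 → (2.000,4.190)–(1.000,4.287)
cell (2,1): code 0010 → (2.000,1.543)–(2.511,2.000)
cell (2,2): code 0011 → (2.511,2.000)–(2.823,3.000)
cell (2,3): code 0011 → (2.823,3.000)–(2.227,4.000)
cell (2,4): code 0001 → (2.227,4.000)–(2.000,4.190)
total: 10 segments, chained into 1 closed loop(s), length Σ = 8.745142

segments=10 loops=1 length=8.745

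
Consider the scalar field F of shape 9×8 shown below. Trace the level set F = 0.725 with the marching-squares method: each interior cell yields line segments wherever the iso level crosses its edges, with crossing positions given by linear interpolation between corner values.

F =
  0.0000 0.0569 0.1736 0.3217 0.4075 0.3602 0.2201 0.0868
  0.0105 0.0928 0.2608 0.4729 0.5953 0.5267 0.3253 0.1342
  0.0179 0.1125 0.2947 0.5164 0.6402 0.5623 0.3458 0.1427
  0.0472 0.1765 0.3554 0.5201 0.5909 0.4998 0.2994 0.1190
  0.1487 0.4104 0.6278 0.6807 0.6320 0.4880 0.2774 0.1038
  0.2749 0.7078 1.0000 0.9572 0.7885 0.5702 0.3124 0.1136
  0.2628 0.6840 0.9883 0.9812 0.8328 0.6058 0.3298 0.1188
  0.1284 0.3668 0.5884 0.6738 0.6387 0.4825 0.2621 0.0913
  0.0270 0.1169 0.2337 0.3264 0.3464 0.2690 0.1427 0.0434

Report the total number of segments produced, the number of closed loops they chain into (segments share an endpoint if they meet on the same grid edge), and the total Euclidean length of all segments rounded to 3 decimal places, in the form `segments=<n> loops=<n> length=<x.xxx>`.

cell (4,1): code 0100 → (4.261,2.000)–(5.000,1.059)
cell (4,2): code 1100 → (4.160,3.000)–(4.261,2.000)
cell (4,3): code 1100 → (4.594,4.000)–(4.160,3.000)
cell (4,4): code 1000 → (5.000,4.291)–(4.594,4.000)
cell (5,1): code 0110 → (5.000,1.059)–(6.000,1.135)
cell (5,4): code 1001 → (6.000,4.475)–(5.000,4.291)
cell (6,1): code 0010 → (6.000,1.135)–(6.658,2.000)
cell (6,2): code 0011 → (6.658,2.000)–(6.833,3.000)
cell (6,3): code 0011 → (6.833,3.000)–(6.555,4.000)
cell (6,4): code 0001 → (6.555,4.000)–(6.000,4.475)
total: 10 segments, chained into 1 closed loop(s), length Σ = 9.681791

segments=10 loops=1 length=9.682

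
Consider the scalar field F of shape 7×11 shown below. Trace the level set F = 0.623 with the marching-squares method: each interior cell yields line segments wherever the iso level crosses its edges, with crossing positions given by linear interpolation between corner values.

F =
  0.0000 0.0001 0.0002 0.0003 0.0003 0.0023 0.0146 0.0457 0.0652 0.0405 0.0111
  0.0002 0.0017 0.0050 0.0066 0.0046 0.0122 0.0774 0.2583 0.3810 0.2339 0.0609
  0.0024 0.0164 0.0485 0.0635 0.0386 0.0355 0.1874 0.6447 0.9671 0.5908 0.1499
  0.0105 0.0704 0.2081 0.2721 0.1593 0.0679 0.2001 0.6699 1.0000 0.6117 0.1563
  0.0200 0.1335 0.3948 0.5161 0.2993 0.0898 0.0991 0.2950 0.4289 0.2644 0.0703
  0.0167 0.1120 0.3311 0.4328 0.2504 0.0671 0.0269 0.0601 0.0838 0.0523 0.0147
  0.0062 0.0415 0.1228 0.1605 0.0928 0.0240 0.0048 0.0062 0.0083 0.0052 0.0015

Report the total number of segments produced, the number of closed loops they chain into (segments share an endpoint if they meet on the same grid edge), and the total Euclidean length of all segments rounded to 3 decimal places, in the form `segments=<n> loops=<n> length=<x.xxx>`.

cell (1,6): code 0100 → (1.944,7.000)–(2.000,6.953)
cell (1,7): code 1100 → (1.413,8.000)–(1.944,7.000)
cell (1,8): code 1000 → (2.000,8.914)–(1.413,8.000)
cell (2,6): code 0110 → (2.000,6.953)–(3.000,6.900)
cell (2,8): code 1001 → (3.000,8.971)–(2.000,8.914)
cell (3,6): code 0010 → (3.000,6.900)–(3.125,7.000)
cell (3,7): code 0011 → (3.125,7.000)–(3.660,8.000)
cell (3,8): code 0001 → (3.660,8.000)–(3.000,8.971)
total: 8 segments, chained into 1 closed loop(s), length Σ = 6.763617

segments=8 loops=1 length=6.764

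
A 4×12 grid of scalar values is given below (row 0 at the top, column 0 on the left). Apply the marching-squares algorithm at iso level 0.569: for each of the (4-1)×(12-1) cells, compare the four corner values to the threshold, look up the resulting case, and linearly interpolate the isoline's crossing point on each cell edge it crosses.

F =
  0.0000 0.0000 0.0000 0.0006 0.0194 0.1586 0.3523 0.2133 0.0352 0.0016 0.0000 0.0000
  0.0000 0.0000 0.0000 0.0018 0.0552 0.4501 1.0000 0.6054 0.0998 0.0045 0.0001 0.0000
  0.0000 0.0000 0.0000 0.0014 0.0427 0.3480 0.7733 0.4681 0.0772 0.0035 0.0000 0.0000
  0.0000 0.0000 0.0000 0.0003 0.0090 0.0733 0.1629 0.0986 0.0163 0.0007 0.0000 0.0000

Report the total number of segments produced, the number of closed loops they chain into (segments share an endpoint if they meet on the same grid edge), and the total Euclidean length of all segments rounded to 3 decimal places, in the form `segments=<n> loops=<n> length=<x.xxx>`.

cell (0,5): code 0100 → (0.335,6.000)–(1.000,5.216)
cell (0,6): code 1100 → (0.907,7.000)–(0.335,6.000)
cell (0,7): code 1000 → (1.000,7.072)–(0.907,7.000)
cell (1,5): code 0110 → (1.000,5.216)–(2.000,5.520)
cell (1,6): code 1011 → (2.000,6.669)–(1.265,7.000)
cell (1,7): code 0001 → (1.265,7.000)–(1.000,7.072)
cell (2,5): code 0010 → (2.000,5.520)–(2.335,6.000)
cell (2,6): code 0001 → (2.335,6.000)–(2.000,6.669)
total: 8 segments, chained into 1 closed loop(s), length Σ = 5.757404

segments=8 loops=1 length=5.757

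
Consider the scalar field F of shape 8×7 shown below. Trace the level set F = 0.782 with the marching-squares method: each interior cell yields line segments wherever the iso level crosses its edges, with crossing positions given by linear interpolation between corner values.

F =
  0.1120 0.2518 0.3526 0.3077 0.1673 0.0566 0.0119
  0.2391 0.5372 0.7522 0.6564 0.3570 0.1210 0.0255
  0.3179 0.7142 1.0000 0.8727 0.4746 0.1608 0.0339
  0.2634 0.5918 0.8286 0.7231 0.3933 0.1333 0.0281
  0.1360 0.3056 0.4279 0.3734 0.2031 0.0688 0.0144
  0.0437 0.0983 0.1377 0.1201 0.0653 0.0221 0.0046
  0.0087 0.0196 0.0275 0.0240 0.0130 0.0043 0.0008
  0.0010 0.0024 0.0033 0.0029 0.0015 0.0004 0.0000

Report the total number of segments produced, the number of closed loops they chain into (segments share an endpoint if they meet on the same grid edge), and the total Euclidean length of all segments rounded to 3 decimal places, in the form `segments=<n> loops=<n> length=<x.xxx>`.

segments=8 loops=1 length=5.908

cell (1,1): code 0100 → (1.120,2.000)–(2.000,1.237)
cell (1,2): code 1100 → (1.581,3.000)–(1.120,2.000)
cell (1,3): code 1000 → (2.000,3.228)–(1.581,3.000)
cell (2,1): code 0110 → (2.000,1.237)–(3.000,1.803)
cell (2,2): code 1011 → (3.000,2.442)–(2.606,3.000)
cell (2,3): code 0001 → (2.606,3.000)–(2.000,3.228)
cell (3,1): code 0010 → (3.000,1.803)–(3.116,2.000)
cell (3,2): code 0001 → (3.116,2.000)–(3.000,2.442)
total: 8 segments, chained into 1 closed loop(s), length Σ = 5.907736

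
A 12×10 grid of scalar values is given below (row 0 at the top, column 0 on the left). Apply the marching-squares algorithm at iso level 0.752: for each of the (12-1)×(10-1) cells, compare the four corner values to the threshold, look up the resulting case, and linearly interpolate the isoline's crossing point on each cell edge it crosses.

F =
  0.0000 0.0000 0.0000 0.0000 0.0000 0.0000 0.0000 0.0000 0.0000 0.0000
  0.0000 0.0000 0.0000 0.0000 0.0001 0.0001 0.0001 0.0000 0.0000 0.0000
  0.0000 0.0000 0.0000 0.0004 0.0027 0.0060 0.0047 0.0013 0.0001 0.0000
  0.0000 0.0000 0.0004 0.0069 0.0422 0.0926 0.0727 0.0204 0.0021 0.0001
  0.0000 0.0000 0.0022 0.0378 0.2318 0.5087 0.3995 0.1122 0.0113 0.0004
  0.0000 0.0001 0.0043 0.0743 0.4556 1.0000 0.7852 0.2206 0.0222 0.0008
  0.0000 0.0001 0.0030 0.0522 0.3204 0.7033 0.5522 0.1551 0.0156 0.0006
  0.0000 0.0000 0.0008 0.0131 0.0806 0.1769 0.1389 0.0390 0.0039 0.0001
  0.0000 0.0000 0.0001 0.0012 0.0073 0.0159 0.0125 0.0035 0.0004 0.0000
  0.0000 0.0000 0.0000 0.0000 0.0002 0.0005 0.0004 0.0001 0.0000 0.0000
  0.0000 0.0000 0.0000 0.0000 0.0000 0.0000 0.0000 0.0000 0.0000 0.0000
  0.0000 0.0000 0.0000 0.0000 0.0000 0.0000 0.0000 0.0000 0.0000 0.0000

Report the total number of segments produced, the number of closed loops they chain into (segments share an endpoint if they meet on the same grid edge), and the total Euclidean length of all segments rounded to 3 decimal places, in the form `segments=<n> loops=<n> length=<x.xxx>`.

cell (4,4): code 0100 → (4.495,5.000)–(5.000,4.544)
cell (4,5): code 1100 → (4.914,6.000)–(4.495,5.000)
cell (4,6): code 1000 → (5.000,6.059)–(4.914,6.000)
cell (5,4): code 0010 → (5.000,4.544)–(5.836,5.000)
cell (5,5): code 0011 → (5.836,5.000)–(5.142,6.000)
cell (5,6): code 0001 → (5.142,6.000)–(5.000,6.059)
total: 6 segments, chained into 1 closed loop(s), length Σ = 4.191264

segments=6 loops=1 length=4.191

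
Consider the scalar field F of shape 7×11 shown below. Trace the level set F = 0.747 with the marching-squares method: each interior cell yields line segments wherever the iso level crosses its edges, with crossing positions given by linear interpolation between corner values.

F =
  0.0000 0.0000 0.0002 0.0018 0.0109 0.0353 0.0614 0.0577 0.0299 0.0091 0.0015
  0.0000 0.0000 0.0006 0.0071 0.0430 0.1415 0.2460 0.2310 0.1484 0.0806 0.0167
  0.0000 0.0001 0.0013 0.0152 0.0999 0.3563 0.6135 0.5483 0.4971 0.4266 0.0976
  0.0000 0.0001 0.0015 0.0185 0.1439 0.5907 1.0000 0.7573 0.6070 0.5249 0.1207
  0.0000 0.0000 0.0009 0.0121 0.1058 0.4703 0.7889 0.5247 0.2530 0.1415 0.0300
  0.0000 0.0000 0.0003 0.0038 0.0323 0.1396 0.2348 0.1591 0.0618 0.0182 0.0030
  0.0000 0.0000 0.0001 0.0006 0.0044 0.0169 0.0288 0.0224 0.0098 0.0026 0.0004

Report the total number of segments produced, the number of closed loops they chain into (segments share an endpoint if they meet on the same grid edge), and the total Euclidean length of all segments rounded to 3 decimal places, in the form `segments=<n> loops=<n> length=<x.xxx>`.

cell (2,5): code 0100 → (2.345,6.000)–(3.000,5.382)
cell (2,6): code 1100 → (2.951,7.000)–(2.345,6.000)
cell (2,7): code 1000 → (3.000,7.069)–(2.951,7.000)
cell (3,5): code 0110 → (3.000,5.382)–(4.000,5.868)
cell (3,6): code 1011 → (4.000,6.159)–(3.044,7.000)
cell (3,7): code 0001 → (3.044,7.000)–(3.000,7.069)
cell (4,5): code 0010 → (4.000,5.868)–(4.076,6.000)
cell (4,6): code 0001 → (4.076,6.000)–(4.000,6.159)
total: 8 segments, chained into 1 closed loop(s), length Σ = 4.948093

segments=8 loops=1 length=4.948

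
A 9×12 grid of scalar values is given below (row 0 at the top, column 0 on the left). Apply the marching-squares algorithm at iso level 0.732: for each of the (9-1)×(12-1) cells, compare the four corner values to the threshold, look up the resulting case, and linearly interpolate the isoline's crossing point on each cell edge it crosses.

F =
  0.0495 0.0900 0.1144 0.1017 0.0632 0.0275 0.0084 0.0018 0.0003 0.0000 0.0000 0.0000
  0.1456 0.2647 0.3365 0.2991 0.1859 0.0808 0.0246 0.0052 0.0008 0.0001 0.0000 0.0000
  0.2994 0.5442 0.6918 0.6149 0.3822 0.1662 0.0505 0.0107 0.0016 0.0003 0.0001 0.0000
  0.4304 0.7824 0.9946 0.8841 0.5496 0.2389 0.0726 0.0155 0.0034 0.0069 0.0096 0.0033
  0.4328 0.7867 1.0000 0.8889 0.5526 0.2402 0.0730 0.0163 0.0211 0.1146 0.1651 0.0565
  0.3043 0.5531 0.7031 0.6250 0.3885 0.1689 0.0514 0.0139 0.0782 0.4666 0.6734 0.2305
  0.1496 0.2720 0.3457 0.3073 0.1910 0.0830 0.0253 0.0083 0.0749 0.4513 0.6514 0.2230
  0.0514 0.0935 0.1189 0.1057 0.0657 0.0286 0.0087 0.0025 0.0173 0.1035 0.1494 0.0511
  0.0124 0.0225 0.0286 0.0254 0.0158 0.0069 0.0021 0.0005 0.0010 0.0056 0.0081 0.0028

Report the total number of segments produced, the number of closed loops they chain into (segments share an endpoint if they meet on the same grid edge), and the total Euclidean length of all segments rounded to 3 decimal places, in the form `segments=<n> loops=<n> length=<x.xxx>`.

segments=10 loops=1 length=8.507

cell (2,0): code 0100 → (2.788,1.000)–(3.000,0.857)
cell (2,1): code 1100 → (2.133,2.000)–(2.788,1.000)
cell (2,2): code 1100 → (2.435,3.000)–(2.133,2.000)
cell (2,3): code 1000 → (3.000,3.455)–(2.435,3.000)
cell (3,0): code 0110 → (3.000,0.857)–(4.000,0.845)
cell (3,3): code 1001 → (4.000,3.467)–(3.000,3.455)
cell (4,0): code 0010 → (4.000,0.845)–(4.234,1.000)
cell (4,1): code 0011 → (4.234,1.000)–(4.903,2.000)
cell (4,2): code 0011 → (4.903,2.000)–(4.595,3.000)
cell (4,3): code 0001 → (4.595,3.000)–(4.000,3.467)
total: 10 segments, chained into 1 closed loop(s), length Σ = 8.506896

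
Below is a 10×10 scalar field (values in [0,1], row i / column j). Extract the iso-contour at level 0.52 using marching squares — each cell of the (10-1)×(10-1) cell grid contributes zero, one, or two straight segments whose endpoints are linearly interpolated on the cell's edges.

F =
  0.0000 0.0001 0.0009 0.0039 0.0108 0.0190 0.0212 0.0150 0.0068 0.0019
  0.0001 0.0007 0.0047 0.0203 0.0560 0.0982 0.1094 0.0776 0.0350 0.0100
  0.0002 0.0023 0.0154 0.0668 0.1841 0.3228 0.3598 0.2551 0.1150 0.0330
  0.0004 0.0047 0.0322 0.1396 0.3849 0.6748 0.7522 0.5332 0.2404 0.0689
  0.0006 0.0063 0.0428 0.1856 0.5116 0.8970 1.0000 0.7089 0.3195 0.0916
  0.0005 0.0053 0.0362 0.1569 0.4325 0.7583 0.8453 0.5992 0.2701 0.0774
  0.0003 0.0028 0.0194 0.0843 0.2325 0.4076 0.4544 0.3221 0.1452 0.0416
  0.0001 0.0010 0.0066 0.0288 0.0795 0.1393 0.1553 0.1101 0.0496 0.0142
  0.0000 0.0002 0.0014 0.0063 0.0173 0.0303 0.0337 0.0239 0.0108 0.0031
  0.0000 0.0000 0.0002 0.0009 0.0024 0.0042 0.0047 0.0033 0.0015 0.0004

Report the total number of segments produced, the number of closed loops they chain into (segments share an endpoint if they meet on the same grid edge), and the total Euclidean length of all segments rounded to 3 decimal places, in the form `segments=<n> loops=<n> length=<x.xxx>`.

cell (2,4): code 0100 → (2.560,5.000)–(3.000,4.466)
cell (2,5): code 1100 → (2.408,6.000)–(2.560,5.000)
cell (2,6): code 1100 → (2.953,7.000)–(2.408,6.000)
cell (2,7): code 1000 → (3.000,7.045)–(2.953,7.000)
cell (3,4): code 0110 → (3.000,4.466)–(4.000,4.022)
cell (3,7): code 1001 → (4.000,7.485)–(3.000,7.045)
cell (4,4): code 0110 → (4.000,4.022)–(5.000,4.269)
cell (4,7): code 1001 → (5.000,7.241)–(4.000,7.485)
cell (5,4): code 0010 → (5.000,4.269)–(5.679,5.000)
cell (5,5): code 0011 → (5.679,5.000)–(5.832,6.000)
cell (5,6): code 0011 → (5.832,6.000)–(5.286,7.000)
cell (5,7): code 0001 → (5.286,7.000)–(5.000,7.241)
total: 12 segments, chained into 1 closed loop(s), length Σ = 10.676536

segments=12 loops=1 length=10.677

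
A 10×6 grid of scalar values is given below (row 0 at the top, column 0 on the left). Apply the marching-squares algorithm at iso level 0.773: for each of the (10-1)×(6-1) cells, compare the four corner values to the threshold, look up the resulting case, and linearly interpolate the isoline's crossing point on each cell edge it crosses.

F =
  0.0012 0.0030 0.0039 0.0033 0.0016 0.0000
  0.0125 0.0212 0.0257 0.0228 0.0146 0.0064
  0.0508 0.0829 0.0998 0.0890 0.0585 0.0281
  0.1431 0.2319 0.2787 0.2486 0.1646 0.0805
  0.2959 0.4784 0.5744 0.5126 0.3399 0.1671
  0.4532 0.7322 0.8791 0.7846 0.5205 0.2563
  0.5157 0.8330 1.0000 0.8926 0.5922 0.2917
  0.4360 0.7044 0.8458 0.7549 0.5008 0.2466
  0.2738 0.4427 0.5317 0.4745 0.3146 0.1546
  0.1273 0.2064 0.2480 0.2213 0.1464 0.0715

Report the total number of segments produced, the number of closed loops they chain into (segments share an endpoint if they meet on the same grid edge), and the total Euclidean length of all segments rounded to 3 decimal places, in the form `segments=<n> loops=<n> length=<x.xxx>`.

segments=12 loops=1 length=7.902

cell (4,1): code 0100 → (4.652,2.000)–(5.000,1.278)
cell (4,2): code 1100 → (4.957,3.000)–(4.652,2.000)
cell (4,3): code 1000 → (5.000,3.044)–(4.957,3.000)
cell (5,0): code 0100 → (5.405,1.000)–(6.000,0.811)
cell (5,1): code 1110 → (5.000,1.278)–(5.405,1.000)
cell (5,3): code 1001 → (6.000,3.398)–(5.000,3.044)
cell (6,0): code 0010 → (6.000,0.811)–(6.467,1.000)
cell (6,1): code 0111 → (6.467,1.000)–(7.000,1.485)
cell (6,2): code 1011 → (7.000,2.801)–(6.869,3.000)
cell (6,3): code 0001 → (6.869,3.000)–(6.000,3.398)
cell (7,1): code 0010 → (7.000,1.485)–(7.232,2.000)
cell (7,2): code 0001 → (7.232,2.000)–(7.000,2.801)
total: 12 segments, chained into 1 closed loop(s), length Σ = 7.901896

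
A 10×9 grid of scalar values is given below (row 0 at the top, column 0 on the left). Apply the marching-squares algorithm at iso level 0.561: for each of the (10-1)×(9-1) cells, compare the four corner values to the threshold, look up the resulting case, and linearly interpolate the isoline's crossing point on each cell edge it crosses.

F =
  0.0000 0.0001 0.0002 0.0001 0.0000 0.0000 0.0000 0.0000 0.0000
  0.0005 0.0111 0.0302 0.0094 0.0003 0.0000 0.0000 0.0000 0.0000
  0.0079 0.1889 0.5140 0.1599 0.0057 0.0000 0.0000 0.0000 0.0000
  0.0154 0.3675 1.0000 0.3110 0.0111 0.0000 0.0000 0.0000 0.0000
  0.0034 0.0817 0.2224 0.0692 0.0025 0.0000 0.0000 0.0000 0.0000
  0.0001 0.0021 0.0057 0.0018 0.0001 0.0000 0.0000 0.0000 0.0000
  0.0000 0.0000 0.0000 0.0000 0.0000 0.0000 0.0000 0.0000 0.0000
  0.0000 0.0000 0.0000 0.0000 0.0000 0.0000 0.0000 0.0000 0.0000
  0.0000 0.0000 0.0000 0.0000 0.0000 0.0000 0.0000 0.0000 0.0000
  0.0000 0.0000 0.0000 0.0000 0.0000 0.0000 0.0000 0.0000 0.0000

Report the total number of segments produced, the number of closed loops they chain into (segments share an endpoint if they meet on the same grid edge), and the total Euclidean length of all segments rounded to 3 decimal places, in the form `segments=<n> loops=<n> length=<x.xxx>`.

cell (2,1): code 0100 → (2.097,2.000)–(3.000,1.306)
cell (2,2): code 1000 → (3.000,2.637)–(2.097,2.000)
cell (3,1): code 0010 → (3.000,1.306)–(3.565,2.000)
cell (3,2): code 0001 → (3.565,2.000)–(3.000,2.637)
total: 4 segments, chained into 1 closed loop(s), length Σ = 3.990524

segments=4 loops=1 length=3.991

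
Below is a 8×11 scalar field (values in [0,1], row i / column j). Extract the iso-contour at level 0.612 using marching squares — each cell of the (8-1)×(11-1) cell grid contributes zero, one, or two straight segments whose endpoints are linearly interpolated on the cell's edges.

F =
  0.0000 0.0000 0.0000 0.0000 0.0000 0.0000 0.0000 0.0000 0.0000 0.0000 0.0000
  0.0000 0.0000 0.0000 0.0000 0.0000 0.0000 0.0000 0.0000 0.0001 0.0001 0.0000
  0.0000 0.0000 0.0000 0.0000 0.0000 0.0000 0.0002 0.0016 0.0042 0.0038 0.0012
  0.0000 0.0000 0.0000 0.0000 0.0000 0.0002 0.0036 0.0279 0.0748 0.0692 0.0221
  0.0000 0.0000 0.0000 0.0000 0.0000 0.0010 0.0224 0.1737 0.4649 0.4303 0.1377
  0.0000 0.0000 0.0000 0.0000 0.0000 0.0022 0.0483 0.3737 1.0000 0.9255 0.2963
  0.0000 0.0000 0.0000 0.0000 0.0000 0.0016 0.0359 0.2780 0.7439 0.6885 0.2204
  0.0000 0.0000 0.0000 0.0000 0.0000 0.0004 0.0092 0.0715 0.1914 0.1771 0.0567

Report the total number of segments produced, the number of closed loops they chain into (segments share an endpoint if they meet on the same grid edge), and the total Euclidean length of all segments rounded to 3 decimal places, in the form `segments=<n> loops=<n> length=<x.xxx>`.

cell (4,7): code 0100 → (4.275,8.000)–(5.000,7.380)
cell (4,8): code 1100 → (4.367,9.000)–(4.275,8.000)
cell (4,9): code 1000 → (5.000,9.498)–(4.367,9.000)
cell (5,7): code 0110 → (5.000,7.380)–(6.000,7.717)
cell (5,9): code 1001 → (6.000,9.163)–(5.000,9.498)
cell (6,7): code 0010 → (6.000,7.717)–(6.239,8.000)
cell (6,8): code 0011 → (6.239,8.000)–(6.150,9.000)
cell (6,9): code 0001 → (6.150,9.000)–(6.000,9.163)
total: 8 segments, chained into 1 closed loop(s), length Σ = 6.469045

segments=8 loops=1 length=6.469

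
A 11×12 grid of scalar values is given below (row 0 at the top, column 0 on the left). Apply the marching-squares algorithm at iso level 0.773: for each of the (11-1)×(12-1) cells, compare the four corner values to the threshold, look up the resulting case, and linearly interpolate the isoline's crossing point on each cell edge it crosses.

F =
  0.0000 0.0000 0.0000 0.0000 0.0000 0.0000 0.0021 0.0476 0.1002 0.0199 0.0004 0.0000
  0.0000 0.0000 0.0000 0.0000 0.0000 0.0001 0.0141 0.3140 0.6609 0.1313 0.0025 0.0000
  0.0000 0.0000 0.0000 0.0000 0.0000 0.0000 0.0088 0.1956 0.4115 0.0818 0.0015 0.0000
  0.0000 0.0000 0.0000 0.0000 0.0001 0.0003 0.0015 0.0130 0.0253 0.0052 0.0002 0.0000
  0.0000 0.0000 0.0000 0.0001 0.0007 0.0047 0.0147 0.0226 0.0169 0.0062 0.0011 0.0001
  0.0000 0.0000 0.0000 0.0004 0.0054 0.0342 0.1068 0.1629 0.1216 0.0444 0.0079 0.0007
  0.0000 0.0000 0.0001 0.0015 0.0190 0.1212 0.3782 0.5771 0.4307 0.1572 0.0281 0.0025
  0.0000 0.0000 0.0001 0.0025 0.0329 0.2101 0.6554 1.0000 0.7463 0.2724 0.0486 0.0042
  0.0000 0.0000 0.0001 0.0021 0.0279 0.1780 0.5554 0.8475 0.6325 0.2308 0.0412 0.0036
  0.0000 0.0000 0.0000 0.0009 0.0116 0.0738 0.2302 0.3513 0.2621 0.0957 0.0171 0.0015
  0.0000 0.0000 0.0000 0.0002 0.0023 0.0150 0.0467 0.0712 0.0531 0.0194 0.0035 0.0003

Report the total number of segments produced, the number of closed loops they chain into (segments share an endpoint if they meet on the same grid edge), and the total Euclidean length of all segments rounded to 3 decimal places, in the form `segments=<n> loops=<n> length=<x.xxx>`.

segments=6 loops=1 length=4.786

cell (6,6): code 0100 → (6.463,7.000)–(7.000,6.341)
cell (6,7): code 1000 → (7.000,7.895)–(6.463,7.000)
cell (7,6): code 0110 → (7.000,6.341)–(8.000,6.745)
cell (7,7): code 1001 → (8.000,7.347)–(7.000,7.895)
cell (8,6): code 0010 → (8.000,6.745)–(8.150,7.000)
cell (8,7): code 0001 → (8.150,7.000)–(8.000,7.347)
total: 6 segments, chained into 1 closed loop(s), length Σ = 4.785587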